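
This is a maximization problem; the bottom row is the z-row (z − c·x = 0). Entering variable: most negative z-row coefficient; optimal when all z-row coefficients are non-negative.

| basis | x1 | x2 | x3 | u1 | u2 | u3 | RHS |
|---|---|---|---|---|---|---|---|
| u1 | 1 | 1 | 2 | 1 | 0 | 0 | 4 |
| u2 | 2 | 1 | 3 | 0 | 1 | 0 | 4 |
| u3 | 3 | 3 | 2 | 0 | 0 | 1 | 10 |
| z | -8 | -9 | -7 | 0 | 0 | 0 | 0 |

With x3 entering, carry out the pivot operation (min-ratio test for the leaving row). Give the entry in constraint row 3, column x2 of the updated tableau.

7/3

Ratio test on column x3 — row 1: 4/2 = 2; row 2: 4/3 = 4/3; row 3: 10/2 = 5. Minimum is 4/3 at row 2 (u2 leaves); pivot element 3.
Divide row 2 by 3; eliminate column x3 from the other rows.
Row 3 update in column x2: 3 − 2·(1/3) = 7/3.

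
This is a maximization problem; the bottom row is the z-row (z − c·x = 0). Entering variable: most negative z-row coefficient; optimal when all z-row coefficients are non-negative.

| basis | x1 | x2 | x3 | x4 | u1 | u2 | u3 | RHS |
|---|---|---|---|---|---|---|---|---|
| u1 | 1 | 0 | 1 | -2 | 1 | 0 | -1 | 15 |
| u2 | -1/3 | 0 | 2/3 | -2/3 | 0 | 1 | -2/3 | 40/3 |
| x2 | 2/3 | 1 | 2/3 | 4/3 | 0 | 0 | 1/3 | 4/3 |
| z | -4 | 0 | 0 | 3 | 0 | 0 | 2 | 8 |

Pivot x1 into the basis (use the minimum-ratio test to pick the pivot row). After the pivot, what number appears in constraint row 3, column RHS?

Ratio test on column x1 — row 1: 15/1 = 15; row 2: entry -1/3 ≤ 0; row 3: (4/3)/(2/3) = 2. Minimum is 2 at row 3 (x2 leaves); pivot element 2/3.
Divide row 3 by 2/3; eliminate column x1 from the other rows.
In the new row 3, the RHS entry is the old entry divided by the pivot: (4/3)/(2/3) = 2.

2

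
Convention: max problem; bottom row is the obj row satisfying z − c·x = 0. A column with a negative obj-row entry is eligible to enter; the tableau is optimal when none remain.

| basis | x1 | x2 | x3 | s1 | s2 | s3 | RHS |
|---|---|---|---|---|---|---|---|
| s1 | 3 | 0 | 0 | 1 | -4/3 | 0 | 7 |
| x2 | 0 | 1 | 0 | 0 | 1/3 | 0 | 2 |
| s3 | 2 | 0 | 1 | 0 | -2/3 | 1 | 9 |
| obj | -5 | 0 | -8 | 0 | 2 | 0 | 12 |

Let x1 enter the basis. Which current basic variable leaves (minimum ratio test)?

Column x1 entries and ratios — s1: 7/3 = 7/3; x2: 0 ≤ 0, skip; s3: 9/2 = 9/2.
Smallest ratio is 7/3 in the row of s1, so s1 leaves.

s1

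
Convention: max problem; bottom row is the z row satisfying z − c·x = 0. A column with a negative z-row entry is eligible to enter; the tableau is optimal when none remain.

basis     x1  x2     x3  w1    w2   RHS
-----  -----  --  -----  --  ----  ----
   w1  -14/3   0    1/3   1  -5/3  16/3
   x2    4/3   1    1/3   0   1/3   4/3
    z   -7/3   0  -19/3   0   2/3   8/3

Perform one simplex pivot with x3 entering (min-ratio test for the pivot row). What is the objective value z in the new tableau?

28

Ratio test on column x3 — row 1: (16/3)/(1/3) = 16; row 2: (4/3)/(1/3) = 4. Minimum is 4 at row 2 (x2 leaves); pivot element 1/3.
Pivot on row 2; the z-row RHS becomes 8/3 − (-19/3)·4 = 28.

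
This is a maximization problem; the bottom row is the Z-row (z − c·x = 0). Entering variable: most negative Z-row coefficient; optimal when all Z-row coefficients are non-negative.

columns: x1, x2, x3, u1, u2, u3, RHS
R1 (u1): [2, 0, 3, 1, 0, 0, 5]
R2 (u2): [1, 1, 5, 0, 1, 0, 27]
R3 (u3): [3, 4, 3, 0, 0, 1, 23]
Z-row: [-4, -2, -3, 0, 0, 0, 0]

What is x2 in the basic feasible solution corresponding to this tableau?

0

x2 is not in the basis, so in the current basic feasible solution x2 = 0.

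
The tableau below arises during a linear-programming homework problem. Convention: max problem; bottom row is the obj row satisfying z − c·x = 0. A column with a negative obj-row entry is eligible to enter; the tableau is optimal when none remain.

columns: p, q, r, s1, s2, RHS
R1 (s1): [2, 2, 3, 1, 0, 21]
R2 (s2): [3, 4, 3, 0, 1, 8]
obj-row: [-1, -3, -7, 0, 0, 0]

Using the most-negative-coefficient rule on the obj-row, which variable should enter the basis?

Negative obj-row entries: p: -1, q: -3, r: -7.
The most negative is -7 in column r, so r enters.

r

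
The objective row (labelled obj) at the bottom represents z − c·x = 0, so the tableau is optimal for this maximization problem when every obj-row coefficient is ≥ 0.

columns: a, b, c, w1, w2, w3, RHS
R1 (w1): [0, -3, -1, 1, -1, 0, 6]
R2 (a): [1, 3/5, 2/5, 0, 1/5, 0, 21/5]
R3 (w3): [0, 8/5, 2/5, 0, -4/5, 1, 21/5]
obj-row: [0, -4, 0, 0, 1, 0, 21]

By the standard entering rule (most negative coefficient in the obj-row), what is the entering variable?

Negative obj-row entries: b: -4.
The most negative is -4 in column b, so b enters.

b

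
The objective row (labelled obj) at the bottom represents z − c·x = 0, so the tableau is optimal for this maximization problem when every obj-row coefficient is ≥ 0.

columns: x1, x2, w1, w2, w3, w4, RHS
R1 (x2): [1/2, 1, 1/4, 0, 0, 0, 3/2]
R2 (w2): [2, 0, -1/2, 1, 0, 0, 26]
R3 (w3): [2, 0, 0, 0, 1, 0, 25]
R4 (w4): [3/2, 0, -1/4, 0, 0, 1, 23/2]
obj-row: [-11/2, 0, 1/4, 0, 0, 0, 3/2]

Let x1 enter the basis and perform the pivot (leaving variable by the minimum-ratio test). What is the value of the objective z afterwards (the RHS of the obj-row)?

Ratio test on column x1 — row 1: (3/2)/(1/2) = 3; row 2: 26/2 = 13; row 3: 25/2 = 25/2; row 4: (23/2)/(3/2) = 23/3. Minimum is 3 at row 1 (x2 leaves); pivot element 1/2.
Pivot on row 1; the obj-row RHS becomes 3/2 − (-11/2)·3 = 18.

18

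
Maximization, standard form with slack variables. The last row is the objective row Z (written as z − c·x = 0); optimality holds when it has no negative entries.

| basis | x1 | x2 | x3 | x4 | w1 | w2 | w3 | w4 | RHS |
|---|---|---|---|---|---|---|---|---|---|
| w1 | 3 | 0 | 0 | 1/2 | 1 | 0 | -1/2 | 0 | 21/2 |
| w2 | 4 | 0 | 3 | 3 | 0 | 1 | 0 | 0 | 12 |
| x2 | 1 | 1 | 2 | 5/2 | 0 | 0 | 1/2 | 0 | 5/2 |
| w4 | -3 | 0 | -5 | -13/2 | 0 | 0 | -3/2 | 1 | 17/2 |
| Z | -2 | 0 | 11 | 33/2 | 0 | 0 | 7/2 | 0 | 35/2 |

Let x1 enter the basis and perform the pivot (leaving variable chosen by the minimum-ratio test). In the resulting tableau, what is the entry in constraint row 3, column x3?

Ratio test on column x1 — row 1: (21/2)/3 = 7/2; row 2: 12/4 = 3; row 3: (5/2)/1 = 5/2; row 4: entry -3 ≤ 0. Minimum is 5/2 at row 3 (x2 leaves); pivot element 1.
Divide row 3 by 1; eliminate column x1 from the other rows.
In the new row 3, the x3 entry is the old entry divided by the pivot: 2/1 = 2.

2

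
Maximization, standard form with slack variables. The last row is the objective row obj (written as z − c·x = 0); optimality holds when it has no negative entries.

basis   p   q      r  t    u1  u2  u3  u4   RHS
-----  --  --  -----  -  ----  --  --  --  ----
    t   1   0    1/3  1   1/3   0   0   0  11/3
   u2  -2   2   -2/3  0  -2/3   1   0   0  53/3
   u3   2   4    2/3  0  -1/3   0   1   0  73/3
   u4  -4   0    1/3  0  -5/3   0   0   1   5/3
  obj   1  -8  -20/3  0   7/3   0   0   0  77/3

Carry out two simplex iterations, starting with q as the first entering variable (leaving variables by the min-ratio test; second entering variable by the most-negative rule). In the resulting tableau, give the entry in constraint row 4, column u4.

3

Ratio test on column q — row 1: entry 0 ≤ 0; row 2: (53/3)/2 = 53/6; row 3: (73/3)/4 = 73/12; row 4: entry 0 ≤ 0. Minimum is 73/12 at row 3 (u3 leaves); pivot element 4.
Divide row 3 by 4; eliminate column q from the other rows.
Second iteration: most negative obj-row entry is -16/3 in column r, so r enters.
Ratio test on column r — row 1: (11/3)/(1/3) = 11; row 2: entry -1 ≤ 0; row 3: (73/12)/(1/6) = 73/2; row 4: (5/3)/(1/3) = 5. Minimum is 5 at row 4 (u4 leaves); pivot element 1/3.
Divide row 4 by 1/3; eliminate column r from the other rows.
After both pivots, the entry at constraint row 4, column u4 is 3.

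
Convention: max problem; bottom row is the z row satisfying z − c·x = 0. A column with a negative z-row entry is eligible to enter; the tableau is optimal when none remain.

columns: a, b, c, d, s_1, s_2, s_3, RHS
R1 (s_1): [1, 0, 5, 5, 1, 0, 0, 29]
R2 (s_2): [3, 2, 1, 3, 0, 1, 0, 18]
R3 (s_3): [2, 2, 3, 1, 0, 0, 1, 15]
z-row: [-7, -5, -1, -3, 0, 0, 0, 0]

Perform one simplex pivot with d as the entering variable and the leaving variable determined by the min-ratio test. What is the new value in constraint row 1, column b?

0

Ratio test on column d — row 1: 29/5 = 29/5; row 2: 18/3 = 6; row 3: 15/1 = 15. Minimum is 29/5 at row 1 (s_1 leaves); pivot element 5.
Divide row 1 by 5; eliminate column d from the other rows.
In the new row 1, the b entry is the old entry divided by the pivot: 0/5 = 0.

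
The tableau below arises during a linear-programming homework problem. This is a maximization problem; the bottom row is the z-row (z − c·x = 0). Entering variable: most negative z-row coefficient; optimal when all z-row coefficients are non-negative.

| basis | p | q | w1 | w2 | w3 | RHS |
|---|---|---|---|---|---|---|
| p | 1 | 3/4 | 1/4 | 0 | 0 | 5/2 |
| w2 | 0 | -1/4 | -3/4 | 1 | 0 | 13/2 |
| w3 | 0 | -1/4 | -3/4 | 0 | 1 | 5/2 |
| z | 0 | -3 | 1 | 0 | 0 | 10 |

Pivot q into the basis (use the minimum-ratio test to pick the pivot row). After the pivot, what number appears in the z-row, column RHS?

20

Ratio test on column q — row 1: (5/2)/(3/4) = 10/3; row 2: entry -1/4 ≤ 0; row 3: entry -1/4 ≤ 0. Minimum is 10/3 at row 1 (p leaves); pivot element 3/4.
Divide row 1 by 3/4; eliminate column q from the other rows.
z-row update in column RHS: 10 − (-3)·(10/3) = 20.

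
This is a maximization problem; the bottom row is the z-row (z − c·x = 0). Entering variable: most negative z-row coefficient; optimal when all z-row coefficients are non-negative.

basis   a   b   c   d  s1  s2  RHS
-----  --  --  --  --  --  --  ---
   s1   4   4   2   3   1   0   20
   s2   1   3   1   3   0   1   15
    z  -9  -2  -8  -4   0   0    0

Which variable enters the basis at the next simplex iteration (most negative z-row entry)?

Negative z-row entries: a: -9, b: -2, c: -8, d: -4.
The most negative is -9 in column a, so a enters.

a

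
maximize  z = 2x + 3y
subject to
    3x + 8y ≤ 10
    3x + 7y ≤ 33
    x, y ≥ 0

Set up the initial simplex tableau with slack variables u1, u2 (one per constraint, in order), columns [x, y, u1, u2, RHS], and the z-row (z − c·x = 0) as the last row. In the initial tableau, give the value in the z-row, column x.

-2

The z-row carries the negated objective coefficients: the x entry is -2.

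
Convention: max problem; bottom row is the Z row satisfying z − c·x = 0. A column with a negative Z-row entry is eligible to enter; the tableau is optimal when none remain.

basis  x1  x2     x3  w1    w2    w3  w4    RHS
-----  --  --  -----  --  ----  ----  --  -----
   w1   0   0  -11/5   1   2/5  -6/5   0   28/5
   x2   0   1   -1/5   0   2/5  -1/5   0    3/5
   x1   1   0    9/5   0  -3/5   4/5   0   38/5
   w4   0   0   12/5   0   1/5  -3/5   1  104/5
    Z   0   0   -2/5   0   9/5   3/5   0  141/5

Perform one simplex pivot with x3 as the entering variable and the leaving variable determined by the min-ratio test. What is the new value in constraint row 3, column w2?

Ratio test on column x3 — row 1: entry -11/5 ≤ 0; row 2: entry -1/5 ≤ 0; row 3: (38/5)/(9/5) = 38/9; row 4: (104/5)/(12/5) = 26/3. Minimum is 38/9 at row 3 (x1 leaves); pivot element 9/5.
Divide row 3 by 9/5; eliminate column x3 from the other rows.
In the new row 3, the w2 entry is the old entry divided by the pivot: (-3/5)/(9/5) = -1/3.

-1/3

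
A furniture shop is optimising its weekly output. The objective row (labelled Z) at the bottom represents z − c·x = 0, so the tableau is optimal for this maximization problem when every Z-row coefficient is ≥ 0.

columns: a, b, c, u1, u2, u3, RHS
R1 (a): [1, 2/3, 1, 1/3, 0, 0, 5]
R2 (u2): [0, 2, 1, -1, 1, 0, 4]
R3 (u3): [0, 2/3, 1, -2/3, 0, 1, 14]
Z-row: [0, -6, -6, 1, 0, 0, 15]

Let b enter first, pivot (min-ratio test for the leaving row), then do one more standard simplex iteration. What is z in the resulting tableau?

Ratio test on column b — row 1: 5/(2/3) = 15/2; row 2: 4/2 = 2; row 3: 14/(2/3) = 21. Minimum is 2 at row 2 (u2 leaves); pivot element 2.
Pivot on row 2; the Z-row RHS becomes 15 − (-6)·2 = 27.
Next entering variable (most negative Z-row entry -3): c.
Ratio test on column c — row 1: (11/3)/(2/3) = 11/2; row 2: 2/(1/2) = 4; row 3: (38/3)/(2/3) = 19. Minimum is 4 at row 2 (b leaves); pivot element 1/2.
After the second pivot the Z-row RHS is 27 − (-3)·4 = 39.

39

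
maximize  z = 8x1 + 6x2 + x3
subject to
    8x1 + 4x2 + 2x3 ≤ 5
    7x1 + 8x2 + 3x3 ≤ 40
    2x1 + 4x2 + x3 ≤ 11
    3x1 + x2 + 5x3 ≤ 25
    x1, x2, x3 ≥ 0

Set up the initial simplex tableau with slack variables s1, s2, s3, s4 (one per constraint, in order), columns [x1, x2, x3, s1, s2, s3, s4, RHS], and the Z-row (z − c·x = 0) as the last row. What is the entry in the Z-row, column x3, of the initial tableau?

The Z-row carries the negated objective coefficients: the x3 entry is -1.

-1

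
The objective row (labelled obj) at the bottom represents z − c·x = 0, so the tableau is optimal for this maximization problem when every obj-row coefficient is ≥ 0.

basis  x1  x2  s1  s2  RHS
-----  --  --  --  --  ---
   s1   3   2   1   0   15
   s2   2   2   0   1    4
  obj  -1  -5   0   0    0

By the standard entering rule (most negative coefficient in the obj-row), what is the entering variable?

Negative obj-row entries: x1: -1, x2: -5.
The most negative is -5 in column x2, so x2 enters.

x2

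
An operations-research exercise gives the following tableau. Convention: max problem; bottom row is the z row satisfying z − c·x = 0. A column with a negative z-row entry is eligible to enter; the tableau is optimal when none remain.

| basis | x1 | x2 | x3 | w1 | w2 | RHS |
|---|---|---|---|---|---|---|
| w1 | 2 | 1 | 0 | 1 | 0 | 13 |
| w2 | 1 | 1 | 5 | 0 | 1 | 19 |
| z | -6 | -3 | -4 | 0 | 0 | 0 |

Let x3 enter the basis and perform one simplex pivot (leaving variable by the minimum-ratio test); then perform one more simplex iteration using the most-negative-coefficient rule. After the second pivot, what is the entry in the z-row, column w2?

Ratio test on column x3 — row 1: entry 0 ≤ 0; row 2: 19/5 = 19/5. Minimum is 19/5 at row 2 (w2 leaves); pivot element 5.
Divide row 2 by 5; eliminate column x3 from the other rows.
Second iteration: most negative z-row entry is -26/5 in column x1, so x1 enters.
Ratio test on column x1 — row 1: 13/2 = 13/2; row 2: (19/5)/(1/5) = 19. Minimum is 13/2 at row 1 (w1 leaves); pivot element 2.
Divide row 1 by 2; eliminate column x1 from the other rows.
After both pivots, the entry at the z-row, column w2 is 4/5.

4/5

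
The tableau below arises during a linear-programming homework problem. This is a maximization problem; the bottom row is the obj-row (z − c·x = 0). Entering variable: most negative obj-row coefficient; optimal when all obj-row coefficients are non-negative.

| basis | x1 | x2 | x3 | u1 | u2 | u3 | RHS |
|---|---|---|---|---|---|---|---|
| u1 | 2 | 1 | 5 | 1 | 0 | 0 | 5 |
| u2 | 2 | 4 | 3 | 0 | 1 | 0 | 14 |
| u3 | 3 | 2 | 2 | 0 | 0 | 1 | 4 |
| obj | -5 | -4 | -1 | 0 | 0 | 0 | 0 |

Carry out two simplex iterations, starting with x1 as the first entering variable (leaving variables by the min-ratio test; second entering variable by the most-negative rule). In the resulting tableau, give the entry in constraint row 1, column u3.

Ratio test on column x1 — row 1: 5/2 = 5/2; row 2: 14/2 = 7; row 3: 4/3 = 4/3. Minimum is 4/3 at row 3 (u3 leaves); pivot element 3.
Divide row 3 by 3; eliminate column x1 from the other rows.
Second iteration: most negative obj-row entry is -2/3 in column x2, so x2 enters.
Ratio test on column x2 — row 1: entry -1/3 ≤ 0; row 2: (34/3)/(8/3) = 17/4; row 3: (4/3)/(2/3) = 2. Minimum is 2 at row 3 (x1 leaves); pivot element 2/3.
Divide row 3 by 2/3; eliminate column x2 from the other rows.
After both pivots, the entry at constraint row 1, column u3 is -1/2.

-1/2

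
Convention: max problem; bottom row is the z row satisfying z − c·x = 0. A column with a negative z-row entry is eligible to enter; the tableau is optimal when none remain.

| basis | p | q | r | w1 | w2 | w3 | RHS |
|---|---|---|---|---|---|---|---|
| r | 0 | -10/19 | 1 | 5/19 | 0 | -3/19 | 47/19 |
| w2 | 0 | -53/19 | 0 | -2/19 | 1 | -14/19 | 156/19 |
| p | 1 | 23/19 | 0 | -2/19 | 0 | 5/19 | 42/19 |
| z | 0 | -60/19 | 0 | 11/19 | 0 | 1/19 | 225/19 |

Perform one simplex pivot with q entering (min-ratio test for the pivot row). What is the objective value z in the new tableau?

Ratio test on column q — row 1: entry -10/19 ≤ 0; row 2: entry -53/19 ≤ 0; row 3: (42/19)/(23/19) = 42/23. Minimum is 42/23 at row 3 (p leaves); pivot element 23/19.
Pivot on row 3; the z-row RHS becomes 225/19 − (-60/19)·(42/23) = 405/23.

405/23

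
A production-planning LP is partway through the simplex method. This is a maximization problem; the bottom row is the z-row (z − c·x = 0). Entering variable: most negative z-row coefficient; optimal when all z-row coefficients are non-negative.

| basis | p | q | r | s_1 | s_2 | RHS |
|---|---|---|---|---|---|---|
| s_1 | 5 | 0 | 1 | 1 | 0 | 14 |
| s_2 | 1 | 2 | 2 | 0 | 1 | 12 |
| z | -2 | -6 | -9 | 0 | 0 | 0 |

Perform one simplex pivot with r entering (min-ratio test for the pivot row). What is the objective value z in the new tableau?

54

Ratio test on column r — row 1: 14/1 = 14; row 2: 12/2 = 6. Minimum is 6 at row 2 (s_2 leaves); pivot element 2.
Pivot on row 2; the z-row RHS becomes 0 − (-9)·6 = 54.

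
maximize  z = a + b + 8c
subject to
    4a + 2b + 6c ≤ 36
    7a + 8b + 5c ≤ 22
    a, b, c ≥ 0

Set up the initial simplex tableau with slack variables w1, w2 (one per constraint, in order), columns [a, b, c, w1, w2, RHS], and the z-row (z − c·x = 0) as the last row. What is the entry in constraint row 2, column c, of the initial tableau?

5

Constraint 2 has coefficient 5 on c.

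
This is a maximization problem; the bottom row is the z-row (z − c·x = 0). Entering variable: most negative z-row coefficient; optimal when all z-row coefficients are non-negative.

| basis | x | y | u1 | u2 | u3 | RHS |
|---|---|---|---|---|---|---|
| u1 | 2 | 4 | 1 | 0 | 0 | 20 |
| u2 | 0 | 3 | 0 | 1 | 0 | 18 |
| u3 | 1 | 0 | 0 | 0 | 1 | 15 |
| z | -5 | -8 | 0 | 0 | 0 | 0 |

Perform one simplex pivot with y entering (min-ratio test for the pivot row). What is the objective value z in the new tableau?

40

Ratio test on column y — row 1: 20/4 = 5; row 2: 18/3 = 6; row 3: entry 0 ≤ 0. Minimum is 5 at row 1 (u1 leaves); pivot element 4.
Pivot on row 1; the z-row RHS becomes 0 − (-8)·5 = 40.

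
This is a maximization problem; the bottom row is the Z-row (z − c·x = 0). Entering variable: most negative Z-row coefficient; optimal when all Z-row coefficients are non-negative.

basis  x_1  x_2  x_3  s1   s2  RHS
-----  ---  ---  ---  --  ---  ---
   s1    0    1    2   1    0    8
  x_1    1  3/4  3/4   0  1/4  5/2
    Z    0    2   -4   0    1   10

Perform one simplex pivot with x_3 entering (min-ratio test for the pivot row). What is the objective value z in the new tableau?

70/3

Ratio test on column x_3 — row 1: 8/2 = 4; row 2: (5/2)/(3/4) = 10/3. Minimum is 10/3 at row 2 (x_1 leaves); pivot element 3/4.
Pivot on row 2; the Z-row RHS becomes 10 − (-4)·(10/3) = 70/3.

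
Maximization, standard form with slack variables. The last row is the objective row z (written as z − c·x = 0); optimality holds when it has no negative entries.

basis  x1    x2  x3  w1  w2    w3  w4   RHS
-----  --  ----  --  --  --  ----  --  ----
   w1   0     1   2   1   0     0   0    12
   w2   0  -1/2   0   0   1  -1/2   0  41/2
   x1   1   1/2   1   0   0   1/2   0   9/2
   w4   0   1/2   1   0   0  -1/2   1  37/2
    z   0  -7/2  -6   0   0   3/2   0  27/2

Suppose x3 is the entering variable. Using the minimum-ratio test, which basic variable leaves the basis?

Column x3 entries and ratios — w1: 12/2 = 6; w2: 0 ≤ 0, skip; x1: (9/2)/1 = 9/2; w4: (37/2)/1 = 37/2.
Smallest ratio is 9/2 in the row of x1, so x1 leaves.

x1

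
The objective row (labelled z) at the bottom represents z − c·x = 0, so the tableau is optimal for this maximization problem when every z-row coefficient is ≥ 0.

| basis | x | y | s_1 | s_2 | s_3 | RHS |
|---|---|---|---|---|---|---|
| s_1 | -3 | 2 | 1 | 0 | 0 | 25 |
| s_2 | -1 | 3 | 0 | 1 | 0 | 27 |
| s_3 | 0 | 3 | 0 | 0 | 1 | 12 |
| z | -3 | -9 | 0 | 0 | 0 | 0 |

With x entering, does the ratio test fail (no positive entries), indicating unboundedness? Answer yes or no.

Every constraint-row entry in column x is ≤ 0, so increasing x is unbounded.

yes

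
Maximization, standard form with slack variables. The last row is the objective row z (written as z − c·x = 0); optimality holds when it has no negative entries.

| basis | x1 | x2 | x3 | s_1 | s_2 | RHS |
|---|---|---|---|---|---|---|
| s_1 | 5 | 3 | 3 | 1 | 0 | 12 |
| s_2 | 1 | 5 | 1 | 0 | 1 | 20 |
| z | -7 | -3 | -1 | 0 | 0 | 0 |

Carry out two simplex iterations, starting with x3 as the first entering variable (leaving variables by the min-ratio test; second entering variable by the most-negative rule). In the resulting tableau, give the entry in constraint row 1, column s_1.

Ratio test on column x3 — row 1: 12/3 = 4; row 2: 20/1 = 20. Minimum is 4 at row 1 (s_1 leaves); pivot element 3.
Divide row 1 by 3; eliminate column x3 from the other rows.
Second iteration: most negative z-row entry is -16/3 in column x1, so x1 enters.
Ratio test on column x1 — row 1: 4/(5/3) = 12/5; row 2: entry -2/3 ≤ 0. Minimum is 12/5 at row 1 (x3 leaves); pivot element 5/3.
Divide row 1 by 5/3; eliminate column x1 from the other rows.
After both pivots, the entry at constraint row 1, column s_1 is 1/5.

1/5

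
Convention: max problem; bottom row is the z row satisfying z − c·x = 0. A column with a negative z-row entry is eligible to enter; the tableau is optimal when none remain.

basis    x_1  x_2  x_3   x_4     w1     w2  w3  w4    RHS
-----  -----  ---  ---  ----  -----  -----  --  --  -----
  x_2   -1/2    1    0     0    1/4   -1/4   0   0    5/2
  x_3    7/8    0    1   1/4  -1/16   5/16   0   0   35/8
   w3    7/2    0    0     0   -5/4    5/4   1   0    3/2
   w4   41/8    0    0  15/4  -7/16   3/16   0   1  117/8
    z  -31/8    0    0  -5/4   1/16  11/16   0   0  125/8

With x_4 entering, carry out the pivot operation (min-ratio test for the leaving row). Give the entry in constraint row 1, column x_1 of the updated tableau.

Ratio test on column x_4 — row 1: entry 0 ≤ 0; row 2: (35/8)/(1/4) = 35/2; row 3: entry 0 ≤ 0; row 4: (117/8)/(15/4) = 39/10. Minimum is 39/10 at row 4 (w4 leaves); pivot element 15/4.
Divide row 4 by 15/4; eliminate column x_4 from the other rows.
Row 1 update in column x_1: -1/2 − 0·(41/30) = -1/2.

-1/2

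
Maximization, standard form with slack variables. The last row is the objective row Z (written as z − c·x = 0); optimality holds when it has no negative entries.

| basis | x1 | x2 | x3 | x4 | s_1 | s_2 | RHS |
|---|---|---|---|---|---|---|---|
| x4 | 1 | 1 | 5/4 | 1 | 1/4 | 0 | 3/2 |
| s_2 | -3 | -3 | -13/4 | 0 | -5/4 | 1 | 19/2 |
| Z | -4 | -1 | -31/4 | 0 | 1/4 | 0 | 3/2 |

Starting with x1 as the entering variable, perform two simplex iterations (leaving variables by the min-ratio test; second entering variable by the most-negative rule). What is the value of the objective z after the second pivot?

54/5

Ratio test on column x1 — row 1: (3/2)/1 = 3/2; row 2: entry -3 ≤ 0. Minimum is 3/2 at row 1 (x4 leaves); pivot element 1.
Pivot on row 1; the Z-row RHS becomes 3/2 − (-4)·(3/2) = 15/2.
Next entering variable (most negative Z-row entry -11/4): x3.
Ratio test on column x3 — row 1: (3/2)/(5/4) = 6/5; row 2: 14/(1/2) = 28. Minimum is 6/5 at row 1 (x1 leaves); pivot element 5/4.
After the second pivot the Z-row RHS is 15/2 − (-11/4)·(6/5) = 54/5.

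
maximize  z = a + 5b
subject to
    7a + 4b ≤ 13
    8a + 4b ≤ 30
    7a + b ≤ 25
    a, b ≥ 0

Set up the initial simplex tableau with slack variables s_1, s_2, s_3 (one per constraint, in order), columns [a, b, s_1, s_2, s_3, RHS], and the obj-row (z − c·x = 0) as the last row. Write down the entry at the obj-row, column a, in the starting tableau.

The obj-row carries the negated objective coefficients: the a entry is -1.

-1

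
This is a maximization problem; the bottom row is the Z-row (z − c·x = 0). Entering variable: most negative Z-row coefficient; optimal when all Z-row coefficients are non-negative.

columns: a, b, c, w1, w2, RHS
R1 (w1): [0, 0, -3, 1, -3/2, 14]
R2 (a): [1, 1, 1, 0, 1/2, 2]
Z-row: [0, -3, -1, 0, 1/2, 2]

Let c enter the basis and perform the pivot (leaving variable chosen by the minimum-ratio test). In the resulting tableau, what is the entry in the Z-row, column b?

-2

Ratio test on column c — row 1: entry -3 ≤ 0; row 2: 2/1 = 2. Minimum is 2 at row 2 (a leaves); pivot element 1.
Divide row 2 by 1; eliminate column c from the other rows.
Z-row update in column b: -3 − (-1)·1 = -2.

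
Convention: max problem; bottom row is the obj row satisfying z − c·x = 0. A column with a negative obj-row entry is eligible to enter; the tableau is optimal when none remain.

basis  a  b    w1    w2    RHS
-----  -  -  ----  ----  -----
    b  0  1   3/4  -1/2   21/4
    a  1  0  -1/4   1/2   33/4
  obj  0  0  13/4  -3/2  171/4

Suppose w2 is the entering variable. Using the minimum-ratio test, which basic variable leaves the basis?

Column w2 entries and ratios — b: -1/2 ≤ 0, skip; a: (33/4)/(1/2) = 33/2.
Smallest ratio is 33/2 in the row of a, so a leaves.

a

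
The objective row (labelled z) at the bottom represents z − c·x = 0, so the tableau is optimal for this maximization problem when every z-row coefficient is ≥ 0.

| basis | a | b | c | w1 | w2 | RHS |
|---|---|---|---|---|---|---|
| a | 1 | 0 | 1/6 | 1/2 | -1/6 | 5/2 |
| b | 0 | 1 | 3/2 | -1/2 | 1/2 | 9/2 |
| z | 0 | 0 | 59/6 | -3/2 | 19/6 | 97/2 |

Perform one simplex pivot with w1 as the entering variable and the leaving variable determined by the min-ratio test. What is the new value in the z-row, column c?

31/3

Ratio test on column w1 — row 1: (5/2)/(1/2) = 5; row 2: entry -1/2 ≤ 0. Minimum is 5 at row 1 (a leaves); pivot element 1/2.
Divide row 1 by 1/2; eliminate column w1 from the other rows.
z-row update in column c: 59/6 − (-3/2)·(1/3) = 31/3.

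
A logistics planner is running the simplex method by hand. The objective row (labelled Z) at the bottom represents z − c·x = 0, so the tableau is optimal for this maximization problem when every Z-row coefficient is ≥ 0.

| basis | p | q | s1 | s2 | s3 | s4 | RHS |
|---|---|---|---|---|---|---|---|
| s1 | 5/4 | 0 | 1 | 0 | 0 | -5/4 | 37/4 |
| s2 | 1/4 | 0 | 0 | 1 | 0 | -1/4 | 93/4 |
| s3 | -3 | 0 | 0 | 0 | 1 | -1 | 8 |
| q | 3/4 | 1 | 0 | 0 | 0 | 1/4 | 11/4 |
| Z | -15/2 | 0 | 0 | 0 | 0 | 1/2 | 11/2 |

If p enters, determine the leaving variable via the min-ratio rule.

Column p entries and ratios — s1: (37/4)/(5/4) = 37/5; s2: (93/4)/(1/4) = 93; s3: -3 ≤ 0, skip; q: (11/4)/(3/4) = 11/3.
Smallest ratio is 11/3 in the row of q, so q leaves.

q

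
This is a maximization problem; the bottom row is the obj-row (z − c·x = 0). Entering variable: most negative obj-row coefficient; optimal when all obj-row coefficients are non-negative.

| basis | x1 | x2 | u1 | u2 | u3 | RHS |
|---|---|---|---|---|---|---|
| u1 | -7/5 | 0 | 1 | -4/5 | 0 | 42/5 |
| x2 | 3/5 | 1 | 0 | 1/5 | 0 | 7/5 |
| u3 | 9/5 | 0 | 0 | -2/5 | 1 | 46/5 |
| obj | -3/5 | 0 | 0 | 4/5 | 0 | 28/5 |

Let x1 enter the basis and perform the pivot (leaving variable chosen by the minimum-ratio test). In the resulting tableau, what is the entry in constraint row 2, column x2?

Ratio test on column x1 — row 1: entry -7/5 ≤ 0; row 2: (7/5)/(3/5) = 7/3; row 3: (46/5)/(9/5) = 46/9. Minimum is 7/3 at row 2 (x2 leaves); pivot element 3/5.
Divide row 2 by 3/5; eliminate column x1 from the other rows.
In the new row 2, the x2 entry is the old entry divided by the pivot: 1/(3/5) = 5/3.

5/3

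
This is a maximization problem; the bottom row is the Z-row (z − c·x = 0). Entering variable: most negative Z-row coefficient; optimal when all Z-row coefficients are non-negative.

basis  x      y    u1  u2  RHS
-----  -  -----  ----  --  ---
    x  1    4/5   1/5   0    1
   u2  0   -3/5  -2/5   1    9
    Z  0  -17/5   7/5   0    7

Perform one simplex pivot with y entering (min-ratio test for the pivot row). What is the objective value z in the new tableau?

45/4

Ratio test on column y — row 1: 1/(4/5) = 5/4; row 2: entry -3/5 ≤ 0. Minimum is 5/4 at row 1 (x leaves); pivot element 4/5.
Pivot on row 1; the Z-row RHS becomes 7 − (-17/5)·(5/4) = 45/4.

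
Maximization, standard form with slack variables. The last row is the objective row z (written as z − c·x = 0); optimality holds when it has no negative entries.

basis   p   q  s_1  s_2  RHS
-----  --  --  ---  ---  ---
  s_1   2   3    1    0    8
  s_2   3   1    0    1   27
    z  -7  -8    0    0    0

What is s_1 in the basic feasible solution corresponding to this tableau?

8

s_1 is basic (row 1); its value is the RHS of that row, 8.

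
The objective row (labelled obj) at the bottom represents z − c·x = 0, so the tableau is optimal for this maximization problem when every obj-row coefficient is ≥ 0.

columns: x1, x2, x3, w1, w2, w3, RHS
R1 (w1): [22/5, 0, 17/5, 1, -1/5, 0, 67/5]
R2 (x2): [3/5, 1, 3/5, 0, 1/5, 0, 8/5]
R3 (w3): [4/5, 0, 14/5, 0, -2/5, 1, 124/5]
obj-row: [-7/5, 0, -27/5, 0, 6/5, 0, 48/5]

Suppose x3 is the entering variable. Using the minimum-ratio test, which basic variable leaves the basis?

x2

Column x3 entries and ratios — w1: (67/5)/(17/5) = 67/17; x2: (8/5)/(3/5) = 8/3; w3: (124/5)/(14/5) = 62/7.
Smallest ratio is 8/3 in the row of x2, so x2 leaves.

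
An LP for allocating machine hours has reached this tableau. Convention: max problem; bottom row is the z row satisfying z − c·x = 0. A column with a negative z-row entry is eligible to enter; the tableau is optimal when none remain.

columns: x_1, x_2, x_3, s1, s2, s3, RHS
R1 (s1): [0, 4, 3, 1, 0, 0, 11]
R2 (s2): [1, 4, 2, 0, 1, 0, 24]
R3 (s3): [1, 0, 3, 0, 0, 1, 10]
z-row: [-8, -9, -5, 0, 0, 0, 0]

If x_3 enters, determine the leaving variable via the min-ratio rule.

Column x_3 entries and ratios — s1: 11/3 = 11/3; s2: 24/2 = 12; s3: 10/3 = 10/3.
Smallest ratio is 10/3 in the row of s3, so s3 leaves.

s3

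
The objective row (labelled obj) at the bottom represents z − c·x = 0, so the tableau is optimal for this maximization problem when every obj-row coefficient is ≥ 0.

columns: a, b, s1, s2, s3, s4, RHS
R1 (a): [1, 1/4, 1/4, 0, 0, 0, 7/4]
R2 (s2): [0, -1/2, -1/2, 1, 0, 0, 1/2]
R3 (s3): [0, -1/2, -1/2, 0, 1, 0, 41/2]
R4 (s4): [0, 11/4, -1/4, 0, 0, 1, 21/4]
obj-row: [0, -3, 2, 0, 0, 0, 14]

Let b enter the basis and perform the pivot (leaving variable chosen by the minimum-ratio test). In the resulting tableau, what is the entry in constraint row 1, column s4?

Ratio test on column b — row 1: (7/4)/(1/4) = 7; row 2: entry -1/2 ≤ 0; row 3: entry -1/2 ≤ 0; row 4: (21/4)/(11/4) = 21/11. Minimum is 21/11 at row 4 (s4 leaves); pivot element 11/4.
Divide row 4 by 11/4; eliminate column b from the other rows.
Row 1 update in column s4: 0 − (1/4)·(4/11) = -1/11.

-1/11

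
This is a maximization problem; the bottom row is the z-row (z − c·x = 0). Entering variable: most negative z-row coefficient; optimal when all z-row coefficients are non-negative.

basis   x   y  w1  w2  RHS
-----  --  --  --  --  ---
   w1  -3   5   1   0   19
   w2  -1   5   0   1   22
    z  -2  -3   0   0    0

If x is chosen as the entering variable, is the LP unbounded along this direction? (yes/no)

yes

Every constraint-row entry in column x is ≤ 0, so increasing x is unbounded.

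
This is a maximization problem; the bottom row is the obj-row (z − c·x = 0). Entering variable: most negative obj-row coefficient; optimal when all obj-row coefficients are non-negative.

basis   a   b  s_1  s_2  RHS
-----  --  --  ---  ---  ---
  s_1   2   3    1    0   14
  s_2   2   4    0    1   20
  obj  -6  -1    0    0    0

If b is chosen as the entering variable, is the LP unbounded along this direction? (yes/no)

Column b has positive entries in row(s) 1, 2, so the ratio test bounds it — not unbounded.

no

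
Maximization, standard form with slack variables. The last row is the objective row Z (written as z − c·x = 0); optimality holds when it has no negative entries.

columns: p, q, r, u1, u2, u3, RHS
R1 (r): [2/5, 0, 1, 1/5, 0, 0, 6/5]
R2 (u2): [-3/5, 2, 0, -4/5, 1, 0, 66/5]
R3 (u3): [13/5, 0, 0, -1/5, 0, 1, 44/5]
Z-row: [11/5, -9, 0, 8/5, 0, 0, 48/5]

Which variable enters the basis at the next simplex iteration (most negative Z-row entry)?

Negative Z-row entries: q: -9.
The most negative is -9 in column q, so q enters.

q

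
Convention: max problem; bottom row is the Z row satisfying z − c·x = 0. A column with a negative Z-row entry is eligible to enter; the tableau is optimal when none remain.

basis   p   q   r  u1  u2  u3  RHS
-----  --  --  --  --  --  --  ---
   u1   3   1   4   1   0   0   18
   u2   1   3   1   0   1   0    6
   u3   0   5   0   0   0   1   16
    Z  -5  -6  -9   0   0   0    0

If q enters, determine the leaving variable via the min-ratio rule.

Column q entries and ratios — u1: 18/1 = 18; u2: 6/3 = 2; u3: 16/5 = 16/5.
Smallest ratio is 2 in the row of u2, so u2 leaves.

u2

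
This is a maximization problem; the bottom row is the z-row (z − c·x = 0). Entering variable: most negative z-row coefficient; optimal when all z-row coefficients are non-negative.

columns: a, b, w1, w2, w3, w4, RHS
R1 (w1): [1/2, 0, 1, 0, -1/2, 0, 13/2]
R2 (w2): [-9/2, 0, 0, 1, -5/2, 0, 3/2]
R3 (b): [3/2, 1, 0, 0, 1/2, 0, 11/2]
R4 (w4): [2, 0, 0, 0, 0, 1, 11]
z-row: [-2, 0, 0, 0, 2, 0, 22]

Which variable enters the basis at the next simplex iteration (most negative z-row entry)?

Negative z-row entries: a: -2.
The most negative is -2 in column a, so a enters.

a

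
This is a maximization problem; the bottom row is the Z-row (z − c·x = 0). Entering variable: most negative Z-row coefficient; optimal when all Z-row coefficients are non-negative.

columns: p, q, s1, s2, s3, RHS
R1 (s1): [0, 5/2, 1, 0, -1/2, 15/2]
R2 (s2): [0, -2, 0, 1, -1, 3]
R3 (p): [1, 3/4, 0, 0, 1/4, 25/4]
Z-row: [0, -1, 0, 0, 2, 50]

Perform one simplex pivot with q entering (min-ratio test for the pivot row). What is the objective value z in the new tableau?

Ratio test on column q — row 1: (15/2)/(5/2) = 3; row 2: entry -2 ≤ 0; row 3: (25/4)/(3/4) = 25/3. Minimum is 3 at row 1 (s1 leaves); pivot element 5/2.
Pivot on row 1; the Z-row RHS becomes 50 − (-1)·3 = 53.

53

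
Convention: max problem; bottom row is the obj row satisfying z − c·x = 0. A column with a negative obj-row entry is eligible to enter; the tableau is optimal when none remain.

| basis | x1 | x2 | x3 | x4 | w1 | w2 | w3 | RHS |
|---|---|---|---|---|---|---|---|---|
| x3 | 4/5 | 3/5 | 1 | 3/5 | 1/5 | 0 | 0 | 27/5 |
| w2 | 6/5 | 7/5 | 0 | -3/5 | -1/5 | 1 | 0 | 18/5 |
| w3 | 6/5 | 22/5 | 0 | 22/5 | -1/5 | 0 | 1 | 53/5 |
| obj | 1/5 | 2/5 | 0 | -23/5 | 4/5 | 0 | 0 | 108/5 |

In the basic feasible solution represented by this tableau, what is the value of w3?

53/5

w3 is basic (row 3); its value is the RHS of that row, 53/5.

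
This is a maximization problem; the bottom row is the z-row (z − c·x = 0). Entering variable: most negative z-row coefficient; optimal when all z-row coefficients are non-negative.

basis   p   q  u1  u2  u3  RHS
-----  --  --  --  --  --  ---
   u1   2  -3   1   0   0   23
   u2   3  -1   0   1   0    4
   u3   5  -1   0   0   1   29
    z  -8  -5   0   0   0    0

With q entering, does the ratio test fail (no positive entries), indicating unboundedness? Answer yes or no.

Every constraint-row entry in column q is ≤ 0, so increasing q is unbounded.

yes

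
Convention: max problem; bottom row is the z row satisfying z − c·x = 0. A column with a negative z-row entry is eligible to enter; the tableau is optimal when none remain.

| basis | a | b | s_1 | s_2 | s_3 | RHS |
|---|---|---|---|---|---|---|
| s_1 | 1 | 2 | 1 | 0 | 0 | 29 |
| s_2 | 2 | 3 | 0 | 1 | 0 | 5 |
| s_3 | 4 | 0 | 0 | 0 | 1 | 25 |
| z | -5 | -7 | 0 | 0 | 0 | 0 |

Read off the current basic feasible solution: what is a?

a is not in the basis, so in the current basic feasible solution a = 0.

0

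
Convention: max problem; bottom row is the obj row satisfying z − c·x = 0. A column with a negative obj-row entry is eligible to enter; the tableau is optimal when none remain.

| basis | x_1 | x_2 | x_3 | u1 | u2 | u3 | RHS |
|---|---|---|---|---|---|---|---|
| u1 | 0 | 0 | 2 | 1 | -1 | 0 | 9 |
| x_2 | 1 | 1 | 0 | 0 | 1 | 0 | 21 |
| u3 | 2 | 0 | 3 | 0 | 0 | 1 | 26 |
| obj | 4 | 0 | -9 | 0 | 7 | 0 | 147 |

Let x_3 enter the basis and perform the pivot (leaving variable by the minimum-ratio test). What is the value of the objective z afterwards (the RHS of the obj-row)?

Ratio test on column x_3 — row 1: 9/2 = 9/2; row 2: entry 0 ≤ 0; row 3: 26/3 = 26/3. Minimum is 9/2 at row 1 (u1 leaves); pivot element 2.
Pivot on row 1; the obj-row RHS becomes 147 − (-9)·(9/2) = 375/2.

375/2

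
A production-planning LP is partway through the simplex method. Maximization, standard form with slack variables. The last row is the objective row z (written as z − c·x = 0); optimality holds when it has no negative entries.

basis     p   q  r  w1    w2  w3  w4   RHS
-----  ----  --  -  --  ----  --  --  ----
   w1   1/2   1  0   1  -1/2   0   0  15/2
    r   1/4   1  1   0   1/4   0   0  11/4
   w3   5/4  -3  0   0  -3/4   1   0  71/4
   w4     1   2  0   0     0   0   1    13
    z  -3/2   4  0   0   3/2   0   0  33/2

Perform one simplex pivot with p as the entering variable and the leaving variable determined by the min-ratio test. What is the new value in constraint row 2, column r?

Ratio test on column p — row 1: (15/2)/(1/2) = 15; row 2: (11/4)/(1/4) = 11; row 3: (71/4)/(5/4) = 71/5; row 4: 13/1 = 13. Minimum is 11 at row 2 (r leaves); pivot element 1/4.
Divide row 2 by 1/4; eliminate column p from the other rows.
In the new row 2, the r entry is the old entry divided by the pivot: 1/(1/4) = 4.

4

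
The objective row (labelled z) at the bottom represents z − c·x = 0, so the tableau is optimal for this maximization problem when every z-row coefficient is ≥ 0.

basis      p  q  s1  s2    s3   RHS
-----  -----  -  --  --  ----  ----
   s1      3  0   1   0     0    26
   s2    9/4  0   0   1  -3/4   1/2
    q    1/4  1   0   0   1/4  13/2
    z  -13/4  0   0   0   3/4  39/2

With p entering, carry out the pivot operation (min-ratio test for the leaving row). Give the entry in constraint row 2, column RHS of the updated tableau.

Ratio test on column p — row 1: 26/3 = 26/3; row 2: (1/2)/(9/4) = 2/9; row 3: (13/2)/(1/4) = 26. Minimum is 2/9 at row 2 (s2 leaves); pivot element 9/4.
Divide row 2 by 9/4; eliminate column p from the other rows.
In the new row 2, the RHS entry is the old entry divided by the pivot: (1/2)/(9/4) = 2/9.

2/9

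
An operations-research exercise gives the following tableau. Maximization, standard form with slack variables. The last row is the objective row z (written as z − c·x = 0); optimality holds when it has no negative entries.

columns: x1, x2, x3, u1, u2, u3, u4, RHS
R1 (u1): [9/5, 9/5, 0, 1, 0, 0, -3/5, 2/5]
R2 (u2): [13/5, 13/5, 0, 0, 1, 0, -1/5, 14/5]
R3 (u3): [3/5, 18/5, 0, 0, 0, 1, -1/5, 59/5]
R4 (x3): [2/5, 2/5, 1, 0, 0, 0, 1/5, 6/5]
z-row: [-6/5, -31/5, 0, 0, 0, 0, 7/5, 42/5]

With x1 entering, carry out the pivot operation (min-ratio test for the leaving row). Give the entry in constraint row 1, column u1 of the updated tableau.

Ratio test on column x1 — row 1: (2/5)/(9/5) = 2/9; row 2: (14/5)/(13/5) = 14/13; row 3: (59/5)/(3/5) = 59/3; row 4: (6/5)/(2/5) = 3. Minimum is 2/9 at row 1 (u1 leaves); pivot element 9/5.
Divide row 1 by 9/5; eliminate column x1 from the other rows.
In the new row 1, the u1 entry is the old entry divided by the pivot: 1/(9/5) = 5/9.

5/9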